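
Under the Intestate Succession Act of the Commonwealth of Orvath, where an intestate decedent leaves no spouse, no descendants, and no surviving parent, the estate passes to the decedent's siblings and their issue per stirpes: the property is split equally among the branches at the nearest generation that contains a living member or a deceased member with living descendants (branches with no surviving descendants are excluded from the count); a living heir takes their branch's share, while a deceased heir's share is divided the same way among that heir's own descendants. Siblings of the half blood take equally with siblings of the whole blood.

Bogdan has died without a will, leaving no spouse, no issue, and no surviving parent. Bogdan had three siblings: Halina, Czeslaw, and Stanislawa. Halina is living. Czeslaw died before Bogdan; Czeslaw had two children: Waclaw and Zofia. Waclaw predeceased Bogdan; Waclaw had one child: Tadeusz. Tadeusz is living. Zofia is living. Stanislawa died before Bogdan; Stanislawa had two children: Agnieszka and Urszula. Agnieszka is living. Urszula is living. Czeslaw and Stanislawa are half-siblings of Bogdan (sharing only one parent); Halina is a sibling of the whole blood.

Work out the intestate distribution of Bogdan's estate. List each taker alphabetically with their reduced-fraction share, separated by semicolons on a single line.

Agnieszka 1/6; Halina 1/3; Tadeusz 1/6; Urszula 1/6; Zofia 1/6

No spouse, descendants, or parent survives, so the estate passes to Bogdan's siblings per stirpes.
Half-blood and whole-blood siblings take equally under the stated rule.
The estate is divided into 3 equal shares of 1/3 among Halina, Czeslaw, Stanislawa.
Halina is living and takes 1/3.
Czeslaw predeceased; the 1/3 allotted to Czeslaw's branch passes to Czeslaw's issue by representation.
The 1/3 is divided into 2 equal shares of 1/6 among Waclaw, Zofia.
Waclaw predeceased; the 1/6 allotted to Waclaw's branch passes to Waclaw's issue by representation.
Tadeusz is the sole taker at this level and receives the full 1/6.
Zofia is living and takes 1/6.
Stanislawa predeceased; the 1/3 allotted to Stanislawa's branch passes to Stanislawa's issue by representation.
The 1/3 is divided into 2 equal shares of 1/6 among Agnieszka, Urszula.
Agnieszka is living and takes 1/6.
Urszula is living and takes 1/6.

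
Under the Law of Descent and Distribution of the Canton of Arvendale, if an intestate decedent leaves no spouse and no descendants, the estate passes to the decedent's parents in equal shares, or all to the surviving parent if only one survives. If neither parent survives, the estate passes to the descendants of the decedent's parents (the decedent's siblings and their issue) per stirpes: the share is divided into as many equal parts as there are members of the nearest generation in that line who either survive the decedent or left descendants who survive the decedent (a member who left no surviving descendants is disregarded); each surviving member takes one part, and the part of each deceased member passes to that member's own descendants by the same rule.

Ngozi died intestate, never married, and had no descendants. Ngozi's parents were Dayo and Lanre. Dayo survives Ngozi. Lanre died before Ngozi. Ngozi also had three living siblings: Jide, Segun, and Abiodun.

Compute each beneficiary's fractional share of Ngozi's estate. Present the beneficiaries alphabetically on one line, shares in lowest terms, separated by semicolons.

Dayo 1

Only one parent, Dayo, survives, so Dayo takes the entire estate. The siblings take nothing because a surviving parent has priority.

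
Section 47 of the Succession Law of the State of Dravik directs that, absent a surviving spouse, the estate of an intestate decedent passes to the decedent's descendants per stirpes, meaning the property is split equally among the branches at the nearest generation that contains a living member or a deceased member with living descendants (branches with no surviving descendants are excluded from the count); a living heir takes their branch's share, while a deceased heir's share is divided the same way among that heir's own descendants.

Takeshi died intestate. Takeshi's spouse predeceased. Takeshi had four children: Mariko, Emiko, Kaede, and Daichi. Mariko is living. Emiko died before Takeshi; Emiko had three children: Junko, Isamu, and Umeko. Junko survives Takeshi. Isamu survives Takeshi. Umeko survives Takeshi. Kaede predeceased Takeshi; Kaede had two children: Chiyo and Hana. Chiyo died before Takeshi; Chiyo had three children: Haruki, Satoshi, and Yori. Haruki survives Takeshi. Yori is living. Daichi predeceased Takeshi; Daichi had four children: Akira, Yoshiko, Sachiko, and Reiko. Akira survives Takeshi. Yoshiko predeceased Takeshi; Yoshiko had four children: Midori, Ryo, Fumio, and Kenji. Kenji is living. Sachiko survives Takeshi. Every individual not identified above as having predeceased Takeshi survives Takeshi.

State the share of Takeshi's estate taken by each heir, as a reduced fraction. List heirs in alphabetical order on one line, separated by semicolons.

Akira 1/16; Fumio 1/64; Hana 1/8; Haruki 1/24; Isamu 1/12; Junko 1/12; Kenji 1/64; Mariko 1/4; Midori 1/64; Reiko 1/16; Ryo 1/64; Sachiko 1/16; Satoshi 1/24; Umeko 1/12; Yori 1/24

There is no surviving spouse, so the entire estate passes to Takeshi's descendants per stirpes.
The estate is divided into 4 equal shares of 1/4 among Mariko, Emiko, Kaede, Daichi.
Mariko is living and takes 1/4.
Emiko predeceased; the 1/4 allotted to Emiko's branch passes to Emiko's issue by representation.
The 1/4 is divided into 3 equal shares of 1/12 among Junko, Isamu, Umeko.
Junko is living and takes 1/12.
Isamu is living and takes 1/12.
Umeko is living and takes 1/12.
Kaede predeceased; the 1/4 allotted to Kaede's branch passes to Kaede's issue by representation.
The 1/4 is divided into 2 equal shares of 1/8 among Chiyo, Hana.
Chiyo predeceased; the 1/8 allotted to Chiyo's branch passes to Chiyo's issue by representation.
The 1/8 is divided into 3 equal shares of 1/24 among Haruki, Satoshi, Yori.
Haruki is living and takes 1/24.
Satoshi is living and takes 1/24.
Yori is living and takes 1/24.
Hana is living and takes 1/8.
Daichi predeceased; the 1/4 allotted to Daichi's branch passes to Daichi's issue by representation.
The 1/4 is divided into 4 equal shares of 1/16 among Akira, Yoshiko, Sachiko, Reiko.
Akira is living and takes 1/16.
Yoshiko predeceased; the 1/16 allotted to Yoshiko's branch passes to Yoshiko's issue by representation.
The 1/16 is divided into 4 equal shares of 1/64 among Midori, Ryo, Fumio, Kenji.
Midori is living and takes 1/64.
Ryo is living and takes 1/64.
Fumio is living and takes 1/64.
Kenji is living and takes 1/64.
Sachiko is living and takes 1/16.
Reiko is living and takes 1/16.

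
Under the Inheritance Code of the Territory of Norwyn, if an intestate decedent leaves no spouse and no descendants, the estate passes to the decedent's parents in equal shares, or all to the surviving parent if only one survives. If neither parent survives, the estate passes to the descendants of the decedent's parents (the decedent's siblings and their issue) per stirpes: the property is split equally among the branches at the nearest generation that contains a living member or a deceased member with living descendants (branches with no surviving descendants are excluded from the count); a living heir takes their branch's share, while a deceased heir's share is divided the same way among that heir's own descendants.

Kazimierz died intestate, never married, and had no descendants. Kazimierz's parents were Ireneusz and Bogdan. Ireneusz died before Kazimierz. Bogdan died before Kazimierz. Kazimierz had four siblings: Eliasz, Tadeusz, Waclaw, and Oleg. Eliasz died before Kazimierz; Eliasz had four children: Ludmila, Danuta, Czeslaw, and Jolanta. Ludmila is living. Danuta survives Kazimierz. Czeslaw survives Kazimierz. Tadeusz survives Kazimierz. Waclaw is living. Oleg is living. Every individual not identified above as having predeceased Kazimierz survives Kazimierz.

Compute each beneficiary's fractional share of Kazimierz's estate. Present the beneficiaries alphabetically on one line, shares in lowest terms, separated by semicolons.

Czeslaw 1/16; Danuta 1/16; Jolanta 1/16; Ludmila 1/16; Oleg 1/4; Tadeusz 1/4; Waclaw 1/4

Neither parent survives and there are no descendants, so the estate passes to Kazimierz's siblings and their issue per stirpes.
The estate is divided into 4 equal shares of 1/4 among Eliasz, Tadeusz, Waclaw, Oleg.
Eliasz predeceased; the 1/4 allotted to Eliasz's branch passes to Eliasz's issue by representation.
The 1/4 is divided into 4 equal shares of 1/16 among Ludmila, Danuta, Czeslaw, Jolanta.
Ludmila is living and takes 1/16.
Danuta is living and takes 1/16.
Czeslaw is living and takes 1/16.
Jolanta is living and takes 1/16.
Tadeusz is living and takes 1/4.
Waclaw is living and takes 1/4.
Oleg is living and takes 1/4.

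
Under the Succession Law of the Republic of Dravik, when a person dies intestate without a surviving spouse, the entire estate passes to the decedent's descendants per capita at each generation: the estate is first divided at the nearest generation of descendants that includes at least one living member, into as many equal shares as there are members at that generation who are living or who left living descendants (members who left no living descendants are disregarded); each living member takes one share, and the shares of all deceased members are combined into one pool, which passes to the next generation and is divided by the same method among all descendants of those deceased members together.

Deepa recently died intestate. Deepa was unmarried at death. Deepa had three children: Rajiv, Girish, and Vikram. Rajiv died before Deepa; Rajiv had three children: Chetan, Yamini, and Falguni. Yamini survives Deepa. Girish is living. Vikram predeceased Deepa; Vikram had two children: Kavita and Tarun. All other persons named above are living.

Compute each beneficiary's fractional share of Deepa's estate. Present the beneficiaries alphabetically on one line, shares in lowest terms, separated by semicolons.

There is no surviving spouse, so the entire estate passes to Deepa's descendants per capita at each generation.
At generation 1 (Rajiv, Girish, Vikram) there are 3 shares of (1)/3 = 1/3 each.
Living: Girish — each takes 1/3.
Deceased: Rajiv and Vikram. Their combined 2/3 is pooled and carried to generation 2.
At generation 2 (Chetan, Yamini, Falguni, Kavita, Tarun) there are 5 shares of (2/3)/5 = 2/15 each.
Living: Chetan, Yamini, Falguni, Kavita, and Tarun — each takes 2/15.

Chetan 2/15; Falguni 2/15; Girish 1/3; Kavita 2/15; Tarun 2/15; Yamini 2/15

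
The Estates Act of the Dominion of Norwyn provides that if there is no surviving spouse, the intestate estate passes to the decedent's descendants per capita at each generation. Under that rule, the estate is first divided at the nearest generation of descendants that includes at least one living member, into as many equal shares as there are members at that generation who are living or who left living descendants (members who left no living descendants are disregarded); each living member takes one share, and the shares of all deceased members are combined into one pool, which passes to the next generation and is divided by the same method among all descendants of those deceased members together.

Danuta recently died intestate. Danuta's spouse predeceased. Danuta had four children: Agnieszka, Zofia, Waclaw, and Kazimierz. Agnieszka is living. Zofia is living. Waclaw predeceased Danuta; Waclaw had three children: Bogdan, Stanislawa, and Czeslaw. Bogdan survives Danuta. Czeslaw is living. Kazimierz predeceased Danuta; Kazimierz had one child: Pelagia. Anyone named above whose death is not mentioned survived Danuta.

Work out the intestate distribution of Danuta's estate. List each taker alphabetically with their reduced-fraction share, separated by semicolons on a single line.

Agnieszka 1/4; Bogdan 1/8; Czeslaw 1/8; Pelagia 1/8; Stanislawa 1/8; Zofia 1/4

There is no surviving spouse, so the entire estate passes to Danuta's descendants per capita at each generation.
At generation 1 (Agnieszka, Zofia, Waclaw, Kazimierz) there are 4 shares of (1)/4 = 1/4 each.
Living: Agnieszka and Zofia — each takes 1/4.
Deceased: Waclaw and Kazimierz. Their combined 1/2 is pooled and carried to generation 2.
At generation 2 (Bogdan, Stanislawa, Czeslaw, Pelagia) there are 4 shares of (1/2)/4 = 1/8 each.
Living: Bogdan, Stanislawa, Czeslaw, and Pelagia — each takes 1/8.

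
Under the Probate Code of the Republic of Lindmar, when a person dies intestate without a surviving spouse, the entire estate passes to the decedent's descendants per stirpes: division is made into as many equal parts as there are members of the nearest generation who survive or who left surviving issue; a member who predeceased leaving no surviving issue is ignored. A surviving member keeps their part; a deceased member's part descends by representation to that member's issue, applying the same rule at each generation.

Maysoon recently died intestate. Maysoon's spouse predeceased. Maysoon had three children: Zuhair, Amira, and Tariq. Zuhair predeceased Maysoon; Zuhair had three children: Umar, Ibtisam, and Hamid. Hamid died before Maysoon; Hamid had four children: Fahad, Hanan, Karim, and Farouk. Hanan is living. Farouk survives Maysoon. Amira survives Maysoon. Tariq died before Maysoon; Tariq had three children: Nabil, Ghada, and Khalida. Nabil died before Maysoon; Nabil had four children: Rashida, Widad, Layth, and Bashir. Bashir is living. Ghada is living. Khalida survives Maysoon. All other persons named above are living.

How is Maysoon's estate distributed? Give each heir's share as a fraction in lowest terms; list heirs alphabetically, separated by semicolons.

There is no surviving spouse, so the entire estate passes to Maysoon's descendants per stirpes.
The estate is divided into 3 equal shares of 1/3 among Zuhair, Amira, Tariq.
Zuhair predeceased; the 1/3 allotted to Zuhair's branch passes to Zuhair's issue by representation.
The 1/3 is divided into 3 equal shares of 1/9 among Umar, Ibtisam, Hamid.
Umar is living and takes 1/9.
Ibtisam is living and takes 1/9.
Hamid predeceased; the 1/9 allotted to Hamid's branch passes to Hamid's issue by representation.
The 1/9 is divided into 4 equal shares of 1/36 among Fahad, Hanan, Karim, Farouk.
Fahad is living and takes 1/36.
Hanan is living and takes 1/36.
Karim is living and takes 1/36.
Farouk is living and takes 1/36.
Amira is living and takes 1/3.
Tariq predeceased; the 1/3 allotted to Tariq's branch passes to Tariq's issue by representation.
The 1/3 is divided into 3 equal shares of 1/9 among Nabil, Ghada, Khalida.
Nabil predeceased; the 1/9 allotted to Nabil's branch passes to Nabil's issue by representation.
The 1/9 is divided into 4 equal shares of 1/36 among Rashida, Widad, Layth, Bashir.
Rashida is living and takes 1/36.
Widad is living and takes 1/36.
Layth is living and takes 1/36.
Bashir is living and takes 1/36.
Ghada is living and takes 1/9.
Khalida is living and takes 1/9.

Amira 1/3; Bashir 1/36; Fahad 1/36; Farouk 1/36; Ghada 1/9; Hanan 1/36; Ibtisam 1/9; Karim 1/36; Khalida 1/9; Layth 1/36; Rashida 1/36; Umar 1/9; Widad 1/36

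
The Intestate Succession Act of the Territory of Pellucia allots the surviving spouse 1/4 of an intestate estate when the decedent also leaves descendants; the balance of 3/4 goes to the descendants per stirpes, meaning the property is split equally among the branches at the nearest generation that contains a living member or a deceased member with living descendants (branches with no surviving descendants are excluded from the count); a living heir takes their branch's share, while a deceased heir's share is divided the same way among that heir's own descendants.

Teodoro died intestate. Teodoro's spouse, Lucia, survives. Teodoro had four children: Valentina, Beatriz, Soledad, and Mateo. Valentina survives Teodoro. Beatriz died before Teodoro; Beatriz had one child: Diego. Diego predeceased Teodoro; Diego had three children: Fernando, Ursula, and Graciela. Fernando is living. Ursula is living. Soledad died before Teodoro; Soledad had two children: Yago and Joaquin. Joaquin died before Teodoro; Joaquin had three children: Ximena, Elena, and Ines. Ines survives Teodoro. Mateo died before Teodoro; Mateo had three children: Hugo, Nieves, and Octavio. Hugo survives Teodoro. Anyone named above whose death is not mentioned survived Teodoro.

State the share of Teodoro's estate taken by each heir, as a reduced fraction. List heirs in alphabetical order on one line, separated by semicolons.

Lucia, as surviving spouse, takes 1/4.
The remaining 3/4 passes to Teodoro's descendants per stirpes.
The 3/4 is divided into 4 equal shares of 3/16 among Valentina, Beatriz, Soledad, Mateo.
Valentina is living and takes 3/16.
Beatriz predeceased; the 3/16 allotted to Beatriz's branch passes to Beatriz's issue by representation.
Diego's line is the sole branch at this level, so the full 3/16 passes to Diego's issue by representation.
The 3/16 is divided into 3 equal shares of 1/16 among Fernando, Ursula, Graciela.
Fernando is living and takes 1/16.
Ursula is living and takes 1/16.
Graciela is living and takes 1/16.
Soledad predeceased; the 3/16 allotted to Soledad's branch passes to Soledad's issue by representation.
The 3/16 is divided into 2 equal shares of 3/32 among Yago, Joaquin.
Yago is living and takes 3/32.
Joaquin predeceased; the 3/32 allotted to Joaquin's branch passes to Joaquin's issue by representation.
The 3/32 is divided into 3 equal shares of 1/32 among Ximena, Elena, Ines.
Ximena is living and takes 1/32.
Elena is living and takes 1/32.
Ines is living and takes 1/32.
Mateo predeceased; the 3/16 allotted to Mateo's branch passes to Mateo's issue by representation.
The 3/16 is divided into 3 equal shares of 1/16 among Hugo, Nieves, Octavio.
Hugo is living and takes 1/16.
Nieves is living and takes 1/16.
Octavio is living and takes 1/16.

Elena 1/32; Fernando 1/16; Graciela 1/16; Hugo 1/16; Ines 1/32; Lucia 1/4; Nieves 1/16; Octavio 1/16; Ursula 1/16; Valentina 3/16; Ximena 1/32; Yago 3/32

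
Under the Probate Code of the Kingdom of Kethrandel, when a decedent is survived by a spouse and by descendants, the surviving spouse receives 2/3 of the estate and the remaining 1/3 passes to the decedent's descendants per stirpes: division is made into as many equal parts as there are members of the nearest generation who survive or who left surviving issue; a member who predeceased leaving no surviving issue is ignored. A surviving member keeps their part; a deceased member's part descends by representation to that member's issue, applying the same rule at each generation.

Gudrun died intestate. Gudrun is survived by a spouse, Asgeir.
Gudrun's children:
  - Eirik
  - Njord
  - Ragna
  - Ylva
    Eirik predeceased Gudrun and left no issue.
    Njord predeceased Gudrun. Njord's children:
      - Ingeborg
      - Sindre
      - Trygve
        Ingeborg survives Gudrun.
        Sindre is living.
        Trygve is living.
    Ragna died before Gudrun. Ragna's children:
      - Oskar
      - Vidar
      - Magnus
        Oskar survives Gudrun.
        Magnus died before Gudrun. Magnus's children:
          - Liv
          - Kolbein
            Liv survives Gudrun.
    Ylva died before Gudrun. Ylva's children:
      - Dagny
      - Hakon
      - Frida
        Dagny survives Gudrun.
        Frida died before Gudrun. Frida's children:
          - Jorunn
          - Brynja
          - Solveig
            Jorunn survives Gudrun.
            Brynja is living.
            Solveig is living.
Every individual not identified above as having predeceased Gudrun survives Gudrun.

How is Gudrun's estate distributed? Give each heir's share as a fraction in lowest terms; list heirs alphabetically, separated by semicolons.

Asgeir, as surviving spouse, takes 2/3.
The remaining 1/3 passes to Gudrun's descendants per stirpes.
Eirik left no surviving issue, so that branch lapses and is disregarded.
The 1/3 is divided into 3 equal shares of 1/9 among Njord, Ragna, Ylva.
Njord predeceased; the 1/9 allotted to Njord's branch passes to Njord's issue by representation.
The 1/9 is divided into 3 equal shares of 1/27 among Ingeborg, Sindre, Trygve.
Ingeborg is living and takes 1/27.
Sindre is living and takes 1/27.
Trygve is living and takes 1/27.
Ragna predeceased; the 1/9 allotted to Ragna's branch passes to Ragna's issue by representation.
The 1/9 is divided into 3 equal shares of 1/27 among Oskar, Vidar, Magnus.
Oskar is living and takes 1/27.
Vidar is living and takes 1/27.
Magnus predeceased; the 1/27 allotted to Magnus's branch passes to Magnus's issue by representation.
The 1/27 is divided into 2 equal shares of 1/54 among Liv, Kolbein.
Liv is living and takes 1/54.
Kolbein is living and takes 1/54.
Ylva predeceased; the 1/9 allotted to Ylva's branch passes to Ylva's issue by representation.
The 1/9 is divided into 3 equal shares of 1/27 among Dagny, Hakon, Frida.
Dagny is living and takes 1/27.
Hakon is living and takes 1/27.
Frida predeceased; the 1/27 allotted to Frida's branch passes to Frida's issue by representation.
The 1/27 is divided into 3 equal shares of 1/81 among Jorunn, Brynja, Solveig.
Jorunn is living and takes 1/81.
Brynja is living and takes 1/81.
Solveig is living and takes 1/81.

Asgeir 2/3; Brynja 1/81; Dagny 1/27; Hakon 1/27; Ingeborg 1/27; Jorunn 1/81; Kolbein 1/54; Liv 1/54; Oskar 1/27; Sindre 1/27; Solveig 1/81; Trygve 1/27; Vidar 1/27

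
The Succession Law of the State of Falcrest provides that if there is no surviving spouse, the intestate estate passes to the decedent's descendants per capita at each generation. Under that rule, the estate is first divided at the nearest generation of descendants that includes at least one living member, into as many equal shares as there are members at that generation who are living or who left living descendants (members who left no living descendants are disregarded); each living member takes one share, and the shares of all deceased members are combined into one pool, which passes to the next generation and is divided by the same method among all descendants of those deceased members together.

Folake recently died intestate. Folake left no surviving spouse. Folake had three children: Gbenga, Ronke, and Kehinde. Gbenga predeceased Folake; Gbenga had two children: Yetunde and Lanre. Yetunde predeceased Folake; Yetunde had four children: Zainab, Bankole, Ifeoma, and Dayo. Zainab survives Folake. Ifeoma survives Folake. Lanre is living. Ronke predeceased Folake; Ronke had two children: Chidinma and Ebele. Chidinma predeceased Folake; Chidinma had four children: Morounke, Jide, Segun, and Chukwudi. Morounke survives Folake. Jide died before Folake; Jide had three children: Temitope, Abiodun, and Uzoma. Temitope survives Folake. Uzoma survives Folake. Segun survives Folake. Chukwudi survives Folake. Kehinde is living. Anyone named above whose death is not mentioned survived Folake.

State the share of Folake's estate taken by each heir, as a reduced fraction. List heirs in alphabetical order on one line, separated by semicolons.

Abiodun 1/72; Bankole 1/24; Chukwudi 1/24; Dayo 1/24; Ebele 1/6; Ifeoma 1/24; Kehinde 1/3; Lanre 1/6; Morounke 1/24; Segun 1/24; Temitope 1/72; Uzoma 1/72; Zainab 1/24

There is no surviving spouse, so the entire estate passes to Folake's descendants per capita at each generation.
At generation 1 (Gbenga, Ronke, Kehinde) there are 3 shares of (1)/3 = 1/3 each.
Living: Kehinde — each takes 1/3.
Deceased: Gbenga and Ronke. Their combined 2/3 is pooled and carried to generation 2.
At generation 2 (Yetunde, Lanre, Chidinma, Ebele) there are 4 shares of (2/3)/4 = 1/6 each.
Living: Lanre and Ebele — each takes 1/6.
Deceased: Yetunde and Chidinma. Their combined 1/3 is pooled and carried to generation 3.
At generation 3 (Zainab, Bankole, Ifeoma, Dayo, Morounke, Jide, Segun, Chukwudi) there are 8 shares of (1/3)/8 = 1/24 each.
Living: Zainab, Bankole, Ifeoma, Dayo, Morounke, Segun, and Chukwudi — each takes 1/24.
Deceased: Jide. That 1/24 share is carried to generation 4.
At generation 4 (Temitope, Abiodun, Uzoma) there are 3 shares of (1/24)/3 = 1/72 each.
Living: Temitope, Abiodun, and Uzoma — each takes 1/72.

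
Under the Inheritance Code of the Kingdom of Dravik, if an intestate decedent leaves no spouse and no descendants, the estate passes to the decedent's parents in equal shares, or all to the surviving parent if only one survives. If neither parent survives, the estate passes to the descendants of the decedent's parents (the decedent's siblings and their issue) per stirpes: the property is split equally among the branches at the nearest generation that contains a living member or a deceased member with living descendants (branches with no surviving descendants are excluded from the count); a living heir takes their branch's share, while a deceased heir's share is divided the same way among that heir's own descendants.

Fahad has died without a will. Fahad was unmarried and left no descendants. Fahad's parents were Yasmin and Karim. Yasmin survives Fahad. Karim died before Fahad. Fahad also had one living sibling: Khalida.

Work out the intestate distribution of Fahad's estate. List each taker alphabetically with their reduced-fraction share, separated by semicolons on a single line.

Only one parent, Yasmin, survives, so Yasmin takes the entire estate. The siblings take nothing because a surviving parent has priority.

Yasmin 1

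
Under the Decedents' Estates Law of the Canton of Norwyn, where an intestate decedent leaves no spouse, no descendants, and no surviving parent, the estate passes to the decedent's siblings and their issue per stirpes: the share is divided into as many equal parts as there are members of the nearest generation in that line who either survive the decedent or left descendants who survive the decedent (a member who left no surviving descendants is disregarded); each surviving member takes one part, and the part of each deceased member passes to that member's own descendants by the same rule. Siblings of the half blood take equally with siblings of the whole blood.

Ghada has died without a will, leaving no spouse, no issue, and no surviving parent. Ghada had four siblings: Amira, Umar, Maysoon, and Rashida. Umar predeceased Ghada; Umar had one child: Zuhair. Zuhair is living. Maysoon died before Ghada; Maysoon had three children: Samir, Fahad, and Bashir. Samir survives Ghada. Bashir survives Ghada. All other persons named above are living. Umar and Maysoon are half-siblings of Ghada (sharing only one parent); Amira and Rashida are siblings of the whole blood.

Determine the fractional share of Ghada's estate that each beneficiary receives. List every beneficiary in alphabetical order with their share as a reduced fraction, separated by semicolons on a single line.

Amira 1/4; Bashir 1/12; Fahad 1/12; Rashida 1/4; Samir 1/12; Zuhair 1/4

No spouse, descendants, or parent survives, so the estate passes to Ghada's siblings per stirpes.
Half-blood and whole-blood siblings take equally under the stated rule.
The estate is divided into 4 equal shares of 1/4 among Amira, Umar, Maysoon, Rashida.
Amira is living and takes 1/4.
Umar predeceased; the 1/4 allotted to Umar's branch passes to Umar's issue by representation.
Zuhair is the sole taker at this level and receives the full 1/4.
Maysoon predeceased; the 1/4 allotted to Maysoon's branch passes to Maysoon's issue by representation.
The 1/4 is divided into 3 equal shares of 1/12 among Samir, Fahad, Bashir.
Samir is living and takes 1/12.
Fahad is living and takes 1/12.
Bashir is living and takes 1/12.
Rashida is living and takes 1/4.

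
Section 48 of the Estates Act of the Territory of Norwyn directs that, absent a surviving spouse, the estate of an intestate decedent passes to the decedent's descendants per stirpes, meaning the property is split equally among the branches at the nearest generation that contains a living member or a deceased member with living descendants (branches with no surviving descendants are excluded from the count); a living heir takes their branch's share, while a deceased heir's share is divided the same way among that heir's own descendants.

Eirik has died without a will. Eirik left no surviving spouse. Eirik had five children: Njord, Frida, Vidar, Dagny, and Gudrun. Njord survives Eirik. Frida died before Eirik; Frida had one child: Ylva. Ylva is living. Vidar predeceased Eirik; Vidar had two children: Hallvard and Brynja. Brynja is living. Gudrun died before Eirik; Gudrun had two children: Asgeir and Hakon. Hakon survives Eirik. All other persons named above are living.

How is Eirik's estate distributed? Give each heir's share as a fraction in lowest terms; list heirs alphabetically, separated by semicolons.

There is no surviving spouse, so the entire estate passes to Eirik's descendants per stirpes.
The estate is divided into 5 equal shares of 1/5 among Njord, Frida, Vidar, Dagny, Gudrun.
Njord is living and takes 1/5.
Frida predeceased; the 1/5 allotted to Frida's branch passes to Frida's issue by representation.
Ylva is the sole taker at this level and receives the full 1/5.
Vidar predeceased; the 1/5 allotted to Vidar's branch passes to Vidar's issue by representation.
The 1/5 is divided into 2 equal shares of 1/10 among Hallvard, Brynja.
Hallvard is living and takes 1/10.
Brynja is living and takes 1/10.
Dagny is living and takes 1/5.
Gudrun predeceased; the 1/5 allotted to Gudrun's branch passes to Gudrun's issue by representation.
The 1/5 is divided into 2 equal shares of 1/10 among Asgeir, Hakon.
Asgeir is living and takes 1/10.
Hakon is living and takes 1/10.

Asgeir 1/10; Brynja 1/10; Dagny 1/5; Hakon 1/10; Hallvard 1/10; Njord 1/5; Ylva 1/5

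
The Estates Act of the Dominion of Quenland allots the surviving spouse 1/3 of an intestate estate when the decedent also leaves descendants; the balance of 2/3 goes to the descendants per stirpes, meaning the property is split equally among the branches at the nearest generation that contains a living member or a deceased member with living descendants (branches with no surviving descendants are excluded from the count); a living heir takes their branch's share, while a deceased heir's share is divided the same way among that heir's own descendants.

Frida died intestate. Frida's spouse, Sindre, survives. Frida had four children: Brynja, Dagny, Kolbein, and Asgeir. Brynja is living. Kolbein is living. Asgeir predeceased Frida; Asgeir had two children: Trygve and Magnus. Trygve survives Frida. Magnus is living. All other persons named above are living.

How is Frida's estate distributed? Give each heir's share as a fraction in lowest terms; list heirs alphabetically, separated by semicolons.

Sindre, as surviving spouse, takes 1/3.
The remaining 2/3 passes to Frida's descendants per stirpes.
The 2/3 is divided into 4 equal shares of 1/6 among Brynja, Dagny, Kolbein, Asgeir.
Brynja is living and takes 1/6.
Dagny is living and takes 1/6.
Kolbein is living and takes 1/6.
Asgeir predeceased; the 1/6 allotted to Asgeir's branch passes to Asgeir's issue by representation.
The 1/6 is divided into 2 equal shares of 1/12 among Trygve, Magnus.
Trygve is living and takes 1/12.
Magnus is living and takes 1/12.

Brynja 1/6; Dagny 1/6; Kolbein 1/6; Magnus 1/12; Sindre 1/3; Trygve 1/12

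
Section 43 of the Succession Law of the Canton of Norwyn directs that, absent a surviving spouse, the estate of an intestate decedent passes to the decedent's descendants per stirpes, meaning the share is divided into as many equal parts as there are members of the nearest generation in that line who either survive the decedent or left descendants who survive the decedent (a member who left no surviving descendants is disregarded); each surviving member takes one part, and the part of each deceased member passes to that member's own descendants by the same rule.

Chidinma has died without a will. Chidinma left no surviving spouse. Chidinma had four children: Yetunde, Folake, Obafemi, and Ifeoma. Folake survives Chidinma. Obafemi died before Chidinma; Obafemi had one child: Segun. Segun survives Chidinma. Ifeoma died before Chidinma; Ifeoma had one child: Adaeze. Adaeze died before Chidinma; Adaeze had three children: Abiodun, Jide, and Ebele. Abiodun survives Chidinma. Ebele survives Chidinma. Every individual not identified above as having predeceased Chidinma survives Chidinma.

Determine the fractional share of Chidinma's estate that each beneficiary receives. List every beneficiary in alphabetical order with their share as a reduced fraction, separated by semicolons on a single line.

There is no surviving spouse, so the entire estate passes to Chidinma's descendants per stirpes.
The estate is divided into 4 equal shares of 1/4 among Yetunde, Folake, Obafemi, Ifeoma.
Yetunde is living and takes 1/4.
Folake is living and takes 1/4.
Obafemi predeceased; the 1/4 allotted to Obafemi's branch passes to Obafemi's issue by representation.
Segun is the sole taker at this level and receives the full 1/4.
Ifeoma predeceased; the 1/4 allotted to Ifeoma's branch passes to Ifeoma's issue by representation.
Adaeze's line is the sole branch at this level, so the full 1/4 passes to Adaeze's issue by representation.
The 1/4 is divided into 3 equal shares of 1/12 among Abiodun, Jide, Ebele.
Abiodun is living and takes 1/12.
Jide is living and takes 1/12.
Ebele is living and takes 1/12.

Abiodun 1/12; Ebele 1/12; Folake 1/4; Jide 1/12; Segun 1/4; Yetunde 1/4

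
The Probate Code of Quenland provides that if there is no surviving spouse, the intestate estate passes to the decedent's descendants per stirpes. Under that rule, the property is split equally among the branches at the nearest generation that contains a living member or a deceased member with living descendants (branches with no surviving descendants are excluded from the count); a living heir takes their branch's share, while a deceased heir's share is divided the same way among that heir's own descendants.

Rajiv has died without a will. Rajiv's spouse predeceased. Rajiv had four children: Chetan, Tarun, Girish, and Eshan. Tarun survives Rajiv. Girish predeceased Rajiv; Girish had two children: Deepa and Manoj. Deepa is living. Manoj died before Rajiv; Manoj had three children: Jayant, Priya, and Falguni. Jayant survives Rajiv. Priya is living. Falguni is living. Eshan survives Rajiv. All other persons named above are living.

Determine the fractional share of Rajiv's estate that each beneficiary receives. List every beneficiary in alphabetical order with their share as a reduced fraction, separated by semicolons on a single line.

There is no surviving spouse, so the entire estate passes to Rajiv's descendants per stirpes.
The estate is divided into 4 equal shares of 1/4 among Chetan, Tarun, Girish, Eshan.
Chetan is living and takes 1/4.
Tarun is living and takes 1/4.
Girish predeceased; the 1/4 allotted to Girish's branch passes to Girish's issue by representation.
The 1/4 is divided into 2 equal shares of 1/8 among Deepa, Manoj.
Deepa is living and takes 1/8.
Manoj predeceased; the 1/8 allotted to Manoj's branch passes to Manoj's issue by representation.
The 1/8 is divided into 3 equal shares of 1/24 among Jayant, Priya, Falguni.
Jayant is living and takes 1/24.
Priya is living and takes 1/24.
Falguni is living and takes 1/24.
Eshan is living and takes 1/4.

Chetan 1/4; Deepa 1/8; Eshan 1/4; Falguni 1/24; Jayant 1/24; Priya 1/24; Tarun 1/4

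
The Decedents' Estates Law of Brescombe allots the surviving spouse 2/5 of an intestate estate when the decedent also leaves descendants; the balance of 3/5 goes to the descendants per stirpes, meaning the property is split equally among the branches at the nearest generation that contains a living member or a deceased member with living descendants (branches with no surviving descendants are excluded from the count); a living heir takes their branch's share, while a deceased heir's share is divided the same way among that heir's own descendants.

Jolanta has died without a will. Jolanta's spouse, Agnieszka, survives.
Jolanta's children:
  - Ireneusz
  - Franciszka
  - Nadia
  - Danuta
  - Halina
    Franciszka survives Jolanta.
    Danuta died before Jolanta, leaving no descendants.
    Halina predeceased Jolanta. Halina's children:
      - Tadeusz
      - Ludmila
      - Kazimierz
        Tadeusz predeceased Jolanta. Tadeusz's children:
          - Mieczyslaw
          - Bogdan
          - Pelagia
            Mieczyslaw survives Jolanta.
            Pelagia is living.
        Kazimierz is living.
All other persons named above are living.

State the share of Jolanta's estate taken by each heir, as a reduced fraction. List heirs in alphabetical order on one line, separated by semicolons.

Agnieszka 2/5; Bogdan 1/60; Franciszka 3/20; Ireneusz 3/20; Kazimierz 1/20; Ludmila 1/20; Mieczyslaw 1/60; Nadia 3/20; Pelagia 1/60

Agnieszka, as surviving spouse, takes 2/5.
The remaining 3/5 passes to Jolanta's descendants per stirpes.
Danuta left no surviving issue, so that branch lapses and is disregarded.
The 3/5 is divided into 4 equal shares of 3/20 among Ireneusz, Franciszka, Nadia, Halina.
Ireneusz is living and takes 3/20.
Franciszka is living and takes 3/20.
Nadia is living and takes 3/20.
Halina predeceased; the 3/20 allotted to Halina's branch passes to Halina's issue by representation.
The 3/20 is divided into 3 equal shares of 1/20 among Tadeusz, Ludmila, Kazimierz.
Tadeusz predeceased; the 1/20 allotted to Tadeusz's branch passes to Tadeusz's issue by representation.
The 1/20 is divided into 3 equal shares of 1/60 among Mieczyslaw, Bogdan, Pelagia.
Mieczyslaw is living and takes 1/60.
Bogdan is living and takes 1/60.
Pelagia is living and takes 1/60.
Ludmila is living and takes 1/20.
Kazimierz is living and takes 1/20.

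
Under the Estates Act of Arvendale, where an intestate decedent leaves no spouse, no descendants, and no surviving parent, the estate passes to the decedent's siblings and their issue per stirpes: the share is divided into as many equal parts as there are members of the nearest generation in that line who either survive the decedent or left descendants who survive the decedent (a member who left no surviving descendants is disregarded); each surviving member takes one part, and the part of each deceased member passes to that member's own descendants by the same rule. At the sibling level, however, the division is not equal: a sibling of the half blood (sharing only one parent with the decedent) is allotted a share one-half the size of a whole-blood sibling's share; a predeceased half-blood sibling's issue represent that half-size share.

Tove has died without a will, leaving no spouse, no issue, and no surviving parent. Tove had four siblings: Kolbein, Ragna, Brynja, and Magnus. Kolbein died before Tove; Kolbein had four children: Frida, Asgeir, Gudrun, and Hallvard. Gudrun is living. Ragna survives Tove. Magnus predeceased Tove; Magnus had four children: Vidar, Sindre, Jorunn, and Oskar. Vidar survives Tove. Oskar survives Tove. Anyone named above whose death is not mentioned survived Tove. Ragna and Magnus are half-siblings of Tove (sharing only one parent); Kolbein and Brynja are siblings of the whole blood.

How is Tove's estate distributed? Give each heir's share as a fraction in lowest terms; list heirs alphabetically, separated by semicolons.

Asgeir 1/12; Brynja 1/3; Frida 1/12; Gudrun 1/12; Hallvard 1/12; Jorunn 1/24; Oskar 1/24; Ragna 1/6; Sindre 1/24; Vidar 1/24

No spouse, descendants, or parent survives, so the estate passes to Tove's siblings per stirpes.
Half-blood siblings count for one-half the weight of whole-blood siblings at the initial division.
Dividing 1 in proportion to weights (total weight 3): Kolbein (weight 1) → 1/3; Ragna (weight 1/2) → 1/6; Brynja (weight 1) → 1/3; Magnus (weight 1/2) → 1/6.
Kolbein predeceased; the 1/3 allotted to Kolbein's branch passes to Kolbein's issue by representation.
The 1/3 is divided into 4 equal shares of 1/12 among Frida, Asgeir, Gudrun, Hallvard.
Frida is living and takes 1/12.
Asgeir is living and takes 1/12.
Gudrun is living and takes 1/12.
Hallvard is living and takes 1/12.
Ragna is living and takes 1/6.
Brynja is living and takes 1/3.
Magnus predeceased; the 1/6 allotted to Magnus's branch passes to Magnus's issue by representation.
The 1/6 is divided into 4 equal shares of 1/24 among Vidar, Sindre, Jorunn, Oskar.
Vidar is living and takes 1/24.
Sindre is living and takes 1/24.
Jorunn is living and takes 1/24.
Oskar is living and takes 1/24.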